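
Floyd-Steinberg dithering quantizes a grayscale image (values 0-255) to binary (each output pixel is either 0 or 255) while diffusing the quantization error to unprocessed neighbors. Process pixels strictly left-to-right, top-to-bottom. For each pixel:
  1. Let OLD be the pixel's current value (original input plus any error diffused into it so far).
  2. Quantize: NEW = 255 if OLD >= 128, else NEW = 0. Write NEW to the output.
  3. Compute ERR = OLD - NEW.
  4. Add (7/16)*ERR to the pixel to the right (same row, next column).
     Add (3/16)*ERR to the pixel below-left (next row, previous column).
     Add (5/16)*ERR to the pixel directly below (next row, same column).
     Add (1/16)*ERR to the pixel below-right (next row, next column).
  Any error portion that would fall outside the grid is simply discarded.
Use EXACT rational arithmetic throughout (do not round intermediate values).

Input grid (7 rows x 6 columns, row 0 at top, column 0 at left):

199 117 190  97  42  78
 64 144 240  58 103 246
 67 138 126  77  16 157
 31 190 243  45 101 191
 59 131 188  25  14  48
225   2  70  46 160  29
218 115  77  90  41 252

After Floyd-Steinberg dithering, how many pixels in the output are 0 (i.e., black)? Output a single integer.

(0,0): OLD=199 → NEW=255, ERR=-56
(0,1): OLD=185/2 → NEW=0, ERR=185/2
(0,2): OLD=7375/32 → NEW=255, ERR=-785/32
(0,3): OLD=44169/512 → NEW=0, ERR=44169/512
(0,4): OLD=653247/8192 → NEW=0, ERR=653247/8192
(0,5): OLD=14796345/131072 → NEW=0, ERR=14796345/131072
(1,0): OLD=2043/32 → NEW=0, ERR=2043/32
(1,1): OLD=49341/256 → NEW=255, ERR=-15939/256
(1,2): OLD=1860001/8192 → NEW=255, ERR=-228959/8192
(1,3): OLD=2822941/32768 → NEW=0, ERR=2822941/32768
(1,4): OLD=403005063/2097152 → NEW=255, ERR=-131768697/2097152
(1,5): OLD=8682948225/33554432 → NEW=255, ERR=126568065/33554432
(2,0): OLD=308335/4096 → NEW=0, ERR=308335/4096
(2,1): OLD=19690517/131072 → NEW=255, ERR=-13732843/131072
(2,2): OLD=175509055/2097152 → NEW=0, ERR=175509055/2097152
(2,3): OLD=2130838087/16777216 → NEW=0, ERR=2130838087/16777216
(2,4): OLD=31150567829/536870912 → NEW=0, ERR=31150567829/536870912
(2,5): OLD=1543066364515/8589934592 → NEW=255, ERR=-647366956445/8589934592
(3,0): OLD=73146783/2097152 → NEW=0, ERR=73146783/2097152
(3,1): OLD=3236568403/16777216 → NEW=255, ERR=-1041621677/16777216
(3,2): OLD=34796768313/134217728 → NEW=255, ERR=571247673/134217728
(3,3): OLD=881858106971/8589934592 → NEW=0, ERR=881858106971/8589934592
(3,4): OLD=10847637353499/68719476736 → NEW=255, ERR=-6675829214181/68719476736
(3,5): OLD=141368510830261/1099511627776 → NEW=255, ERR=-139006954252619/1099511627776
(4,0): OLD=15638698193/268435456 → NEW=0, ERR=15638698193/268435456
(4,1): OLD=601572143229/4294967296 → NEW=255, ERR=-493644517251/4294967296
(4,2): OLD=21222563288871/137438953472 → NEW=255, ERR=-13824369846489/137438953472
(4,3): OLD=-10716376646877/2199023255552 → NEW=0, ERR=-10716376646877/2199023255552
(4,4): OLD=-1258852151684589/35184372088832 → NEW=0, ERR=-1258852151684589/35184372088832
(4,5): OLD=-7449504535648859/562949953421312 → NEW=0, ERR=-7449504535648859/562949953421312
(5,0): OLD=15232044569287/68719476736 → NEW=255, ERR=-2291421998393/68719476736
(5,1): OLD=-140131080291209/2199023255552 → NEW=0, ERR=-140131080291209/2199023255552
(5,2): OLD=45571886843757/17592186044416 → NEW=0, ERR=45571886843757/17592186044416
(5,3): OLD=18360799005687839/562949953421312 → NEW=0, ERR=18360799005687839/562949953421312
(5,4): OLD=180484674454382423/1125899906842624 → NEW=255, ERR=-106619801790486697/1125899906842624
(5,5): OLD=-338699369968824781/18014398509481984 → NEW=0, ERR=-338699369968824781/18014398509481984
(6,0): OLD=6883172354748869/35184372088832 → NEW=255, ERR=-2088842527903291/35184372088832
(6,1): OLD=38007083782716449/562949953421312 → NEW=0, ERR=38007083782716449/562949953421312
(6,2): OLD=246526067862896665/2251799813685248 → NEW=0, ERR=246526067862896665/2251799813685248
(6,3): OLD=4701604577633871269/36028797018963968 → NEW=255, ERR=-4485738662201940571/36028797018963968
(6,4): OLD=-25681553160900019499/576460752303423488 → NEW=0, ERR=-25681553160900019499/576460752303423488
(6,5): OLD=2035737643449362213299/9223372036854775808 → NEW=255, ERR=-316222225948605617741/9223372036854775808
Output grid:
  Row 0: #.#...  (4 black, running=4)
  Row 1: .##.##  (2 black, running=6)
  Row 2: .#...#  (4 black, running=10)
  Row 3: .##.##  (2 black, running=12)
  Row 4: .##...  (4 black, running=16)
  Row 5: #...#.  (4 black, running=20)
  Row 6: #..#.#  (3 black, running=23)

Answer: 23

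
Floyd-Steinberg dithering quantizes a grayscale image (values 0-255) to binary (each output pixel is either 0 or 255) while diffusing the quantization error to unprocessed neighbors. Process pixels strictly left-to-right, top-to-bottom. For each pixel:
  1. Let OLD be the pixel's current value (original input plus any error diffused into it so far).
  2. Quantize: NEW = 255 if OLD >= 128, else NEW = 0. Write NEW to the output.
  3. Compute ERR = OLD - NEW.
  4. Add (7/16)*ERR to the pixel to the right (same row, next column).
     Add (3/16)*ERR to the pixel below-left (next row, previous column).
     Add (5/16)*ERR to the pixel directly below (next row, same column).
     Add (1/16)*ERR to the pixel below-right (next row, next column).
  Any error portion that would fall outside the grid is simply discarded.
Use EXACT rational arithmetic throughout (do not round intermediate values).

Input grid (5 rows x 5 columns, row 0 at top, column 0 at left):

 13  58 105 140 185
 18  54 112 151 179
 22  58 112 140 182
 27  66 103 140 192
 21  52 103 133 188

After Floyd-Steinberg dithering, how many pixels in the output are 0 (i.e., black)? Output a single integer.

Answer: 15

Derivation:
(0,0): OLD=13 → NEW=0, ERR=13
(0,1): OLD=1019/16 → NEW=0, ERR=1019/16
(0,2): OLD=34013/256 → NEW=255, ERR=-31267/256
(0,3): OLD=354571/4096 → NEW=0, ERR=354571/4096
(0,4): OLD=14606157/65536 → NEW=255, ERR=-2105523/65536
(1,0): OLD=8705/256 → NEW=0, ERR=8705/256
(1,1): OLD=136583/2048 → NEW=0, ERR=136583/2048
(1,2): OLD=8075411/65536 → NEW=0, ERR=8075411/65536
(1,3): OLD=57226903/262144 → NEW=255, ERR=-9619817/262144
(1,4): OLD=664023781/4194304 → NEW=255, ERR=-405523739/4194304
(2,0): OLD=1478845/32768 → NEW=0, ERR=1478845/32768
(2,1): OLD=129829231/1048576 → NEW=0, ERR=129829231/1048576
(2,2): OLD=3388378381/16777216 → NEW=255, ERR=-889811699/16777216
(2,3): OLD=25474960855/268435456 → NEW=0, ERR=25474960855/268435456
(2,4): OLD=820390484769/4294967296 → NEW=255, ERR=-274826175711/4294967296
(3,0): OLD=1079087725/16777216 → NEW=0, ERR=1079087725/16777216
(3,1): OLD=16872213097/134217728 → NEW=0, ERR=16872213097/134217728
(3,2): OLD=717068844627/4294967296 → NEW=255, ERR=-378147815853/4294967296
(3,3): OLD=994927322299/8589934592 → NEW=0, ERR=994927322299/8589934592
(3,4): OLD=31419707312967/137438953472 → NEW=255, ERR=-3627225822393/137438953472
(4,0): OLD=138877304899/2147483648 → NEW=0, ERR=138877304899/2147483648
(4,1): OLD=7359052164419/68719476736 → NEW=0, ERR=7359052164419/68719476736
(4,2): OLD=167028066384461/1099511627776 → NEW=255, ERR=-113347398698419/1099511627776
(4,3): OLD=1999223178693955/17592186044416 → NEW=0, ERR=1999223178693955/17592186044416
(4,4): OLD=66628044502197845/281474976710656 → NEW=255, ERR=-5148074559019435/281474976710656
Output grid:
  Row 0: ..#.#  (3 black, running=3)
  Row 1: ...##  (3 black, running=6)
  Row 2: ..#.#  (3 black, running=9)
  Row 3: ..#.#  (3 black, running=12)
  Row 4: ..#.#  (3 black, running=15)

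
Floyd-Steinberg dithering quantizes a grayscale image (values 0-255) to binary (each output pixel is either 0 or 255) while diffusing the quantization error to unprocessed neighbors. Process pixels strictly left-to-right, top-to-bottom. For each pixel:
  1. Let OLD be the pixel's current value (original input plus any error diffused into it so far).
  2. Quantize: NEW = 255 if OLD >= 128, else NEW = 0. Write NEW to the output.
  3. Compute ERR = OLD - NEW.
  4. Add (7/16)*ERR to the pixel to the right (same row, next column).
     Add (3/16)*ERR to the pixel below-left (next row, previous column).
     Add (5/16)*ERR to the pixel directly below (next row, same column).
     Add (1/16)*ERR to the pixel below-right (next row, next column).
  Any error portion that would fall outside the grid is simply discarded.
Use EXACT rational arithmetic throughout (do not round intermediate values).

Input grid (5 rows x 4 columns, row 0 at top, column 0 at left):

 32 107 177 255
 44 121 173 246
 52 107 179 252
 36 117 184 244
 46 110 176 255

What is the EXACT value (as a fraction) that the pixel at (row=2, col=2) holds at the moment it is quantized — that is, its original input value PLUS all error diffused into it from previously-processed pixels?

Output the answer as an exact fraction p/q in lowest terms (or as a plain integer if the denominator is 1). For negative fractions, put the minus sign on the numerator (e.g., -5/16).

(0,0): OLD=32 → NEW=0, ERR=32
(0,1): OLD=121 → NEW=0, ERR=121
(0,2): OLD=3679/16 → NEW=255, ERR=-401/16
(0,3): OLD=62473/256 → NEW=255, ERR=-2807/256
(1,0): OLD=1227/16 → NEW=0, ERR=1227/16
(1,1): OLD=24277/128 → NEW=255, ERR=-8363/128
(1,2): OLD=582001/4096 → NEW=255, ERR=-462479/4096
(1,3): OLD=12557287/65536 → NEW=255, ERR=-4154393/65536
(2,0): OLD=130487/2048 → NEW=0, ERR=130487/2048
(2,1): OLD=6427765/65536 → NEW=0, ERR=6427765/65536
(2,2): OLD=22368263/131072 → NEW=255, ERR=-11055097/131072
Target (2,2): original=179, with diffused error = 22368263/131072

Answer: 22368263/131072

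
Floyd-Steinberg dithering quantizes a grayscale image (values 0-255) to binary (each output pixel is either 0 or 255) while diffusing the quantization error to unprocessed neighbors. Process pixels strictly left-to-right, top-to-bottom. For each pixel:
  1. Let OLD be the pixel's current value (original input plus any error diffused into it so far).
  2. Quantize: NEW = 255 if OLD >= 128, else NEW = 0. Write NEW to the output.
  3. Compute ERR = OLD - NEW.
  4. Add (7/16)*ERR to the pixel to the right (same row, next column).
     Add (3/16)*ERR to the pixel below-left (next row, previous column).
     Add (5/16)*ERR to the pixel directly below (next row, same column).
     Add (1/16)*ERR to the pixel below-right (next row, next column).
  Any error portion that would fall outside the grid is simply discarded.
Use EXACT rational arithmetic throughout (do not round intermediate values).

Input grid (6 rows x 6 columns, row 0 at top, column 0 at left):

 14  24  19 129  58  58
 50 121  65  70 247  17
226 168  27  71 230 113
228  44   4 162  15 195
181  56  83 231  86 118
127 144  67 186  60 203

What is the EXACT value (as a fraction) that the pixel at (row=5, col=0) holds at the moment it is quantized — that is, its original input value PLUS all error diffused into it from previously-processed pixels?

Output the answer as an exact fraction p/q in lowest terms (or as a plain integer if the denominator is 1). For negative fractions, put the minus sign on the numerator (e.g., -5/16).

(0,0): OLD=14 → NEW=0, ERR=14
(0,1): OLD=241/8 → NEW=0, ERR=241/8
(0,2): OLD=4119/128 → NEW=0, ERR=4119/128
(0,3): OLD=293025/2048 → NEW=255, ERR=-229215/2048
(0,4): OLD=296039/32768 → NEW=0, ERR=296039/32768
(0,5): OLD=32480977/524288 → NEW=0, ERR=32480977/524288
(1,0): OLD=7683/128 → NEW=0, ERR=7683/128
(1,1): OLD=167509/1024 → NEW=255, ERR=-93611/1024
(1,2): OLD=522937/32768 → NEW=0, ERR=522937/32768
(1,3): OLD=5991525/131072 → NEW=0, ERR=5991525/131072
(1,4): OLD=2302195887/8388608 → NEW=255, ERR=163100847/8388608
(1,5): OLD=6097671449/134217728 → NEW=0, ERR=6097671449/134217728
(2,0): OLD=3729271/16384 → NEW=255, ERR=-448649/16384
(2,1): OLD=70357197/524288 → NEW=255, ERR=-63336243/524288
(2,2): OLD=-151056857/8388608 → NEW=0, ERR=-151056857/8388608
(2,3): OLD=5506261551/67108864 → NEW=0, ERR=5506261551/67108864
(2,4): OLD=608485304461/2147483648 → NEW=255, ERR=60876974221/2147483648
(2,5): OLD=4838356787883/34359738368 → NEW=255, ERR=-3923376495957/34359738368
(3,0): OLD=1650810055/8388608 → NEW=255, ERR=-488284985/8388608
(3,1): OLD=-1631096581/67108864 → NEW=0, ERR=-1631096581/67108864
(3,2): OLD=-2376618751/536870912 → NEW=0, ERR=-2376618751/536870912
(3,3): OLD=6524694506019/34359738368 → NEW=255, ERR=-2237038777821/34359738368
(3,4): OLD=-5746849936253/274877906944 → NEW=0, ERR=-5746849936253/274877906944
(3,5): OLD=668248312973517/4398046511104 → NEW=255, ERR=-453253547358003/4398046511104
(4,0): OLD=169922581001/1073741824 → NEW=255, ERR=-103881584119/1073741824
(4,1): OLD=27653668405/17179869184 → NEW=0, ERR=27653668405/17179869184
(4,2): OLD=37710128127119/549755813888 → NEW=0, ERR=37710128127119/549755813888
(4,3): OLD=2079990525575659/8796093022208 → NEW=255, ERR=-163013195087381/8796093022208
(4,4): OLD=6750632431875867/140737488355328 → NEW=0, ERR=6750632431875867/140737488355328
(4,5): OLD=237503850293348317/2251799813685248 → NEW=0, ERR=237503850293348317/2251799813685248
(5,0): OLD=26681928457583/274877906944 → NEW=0, ERR=26681928457583/274877906944
Target (5,0): original=127, with diffused error = 26681928457583/274877906944

Answer: 26681928457583/274877906944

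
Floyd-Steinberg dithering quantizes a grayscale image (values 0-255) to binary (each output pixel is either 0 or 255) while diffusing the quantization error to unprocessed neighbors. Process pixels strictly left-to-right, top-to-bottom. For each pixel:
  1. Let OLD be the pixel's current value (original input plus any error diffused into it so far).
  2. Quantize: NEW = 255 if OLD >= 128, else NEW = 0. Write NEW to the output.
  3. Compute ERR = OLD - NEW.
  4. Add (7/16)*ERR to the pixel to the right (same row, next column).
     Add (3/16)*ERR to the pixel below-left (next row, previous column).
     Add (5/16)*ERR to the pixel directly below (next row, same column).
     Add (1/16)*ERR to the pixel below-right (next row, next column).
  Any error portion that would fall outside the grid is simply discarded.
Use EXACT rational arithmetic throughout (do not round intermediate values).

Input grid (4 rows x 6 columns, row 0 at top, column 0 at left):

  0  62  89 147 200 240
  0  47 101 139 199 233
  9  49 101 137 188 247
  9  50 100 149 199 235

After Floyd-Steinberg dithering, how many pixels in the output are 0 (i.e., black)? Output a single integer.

(0,0): OLD=0 → NEW=0, ERR=0
(0,1): OLD=62 → NEW=0, ERR=62
(0,2): OLD=929/8 → NEW=0, ERR=929/8
(0,3): OLD=25319/128 → NEW=255, ERR=-7321/128
(0,4): OLD=358353/2048 → NEW=255, ERR=-163887/2048
(0,5): OLD=6717111/32768 → NEW=255, ERR=-1638729/32768
(1,0): OLD=93/8 → NEW=0, ERR=93/8
(1,1): OLD=5967/64 → NEW=0, ERR=5967/64
(1,2): OLD=350679/2048 → NEW=255, ERR=-171561/2048
(1,3): OLD=628577/8192 → NEW=0, ERR=628577/8192
(1,4): OLD=102032145/524288 → NEW=255, ERR=-31661295/524288
(1,5): OLD=1559863207/8388608 → NEW=255, ERR=-579231833/8388608
(2,0): OLD=30837/1024 → NEW=0, ERR=30837/1024
(2,1): OLD=2501195/32768 → NEW=0, ERR=2501195/32768
(2,2): OLD=67334601/524288 → NEW=255, ERR=-66358839/524288
(2,3): OLD=373484281/4194304 → NEW=0, ERR=373484281/4194304
(2,4): OLD=26834776547/134217728 → NEW=255, ERR=-7390744093/134217728
(2,5): OLD=424249414245/2147483648 → NEW=255, ERR=-123358915995/2147483648
(3,0): OLD=17156097/524288 → NEW=0, ERR=17156097/524288
(3,1): OLD=278165353/4194304 → NEW=0, ERR=278165353/4194304
(3,2): OLD=3722148057/33554432 → NEW=0, ERR=3722148057/33554432
(3,3): OLD=444792599045/2147483648 → NEW=255, ERR=-102815731195/2147483648
(3,4): OLD=2673882746657/17179869184 → NEW=255, ERR=-1706983895263/17179869184
(3,5): OLD=46767048981295/274877906944 → NEW=255, ERR=-23326817289425/274877906944
Output grid:
  Row 0: ...###  (3 black, running=3)
  Row 1: ..#.##  (3 black, running=6)
  Row 2: ..#.##  (3 black, running=9)
  Row 3: ...###  (3 black, running=12)

Answer: 12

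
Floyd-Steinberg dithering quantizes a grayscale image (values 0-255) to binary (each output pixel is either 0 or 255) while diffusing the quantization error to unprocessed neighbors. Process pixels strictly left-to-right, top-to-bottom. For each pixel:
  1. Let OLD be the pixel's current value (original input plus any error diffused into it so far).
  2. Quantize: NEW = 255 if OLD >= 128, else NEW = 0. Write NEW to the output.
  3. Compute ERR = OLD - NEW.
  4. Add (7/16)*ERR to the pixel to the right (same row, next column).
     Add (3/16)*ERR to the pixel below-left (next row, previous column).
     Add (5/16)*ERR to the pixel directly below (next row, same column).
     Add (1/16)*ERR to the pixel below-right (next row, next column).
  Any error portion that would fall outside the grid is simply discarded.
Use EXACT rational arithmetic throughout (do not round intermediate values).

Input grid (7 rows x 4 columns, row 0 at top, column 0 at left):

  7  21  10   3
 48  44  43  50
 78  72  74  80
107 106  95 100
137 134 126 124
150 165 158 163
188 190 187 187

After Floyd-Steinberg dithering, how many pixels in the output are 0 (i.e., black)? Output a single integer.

Answer: 16

Derivation:
(0,0): OLD=7 → NEW=0, ERR=7
(0,1): OLD=385/16 → NEW=0, ERR=385/16
(0,2): OLD=5255/256 → NEW=0, ERR=5255/256
(0,3): OLD=49073/4096 → NEW=0, ERR=49073/4096
(1,0): OLD=14003/256 → NEW=0, ERR=14003/256
(1,1): OLD=163301/2048 → NEW=0, ERR=163301/2048
(1,2): OLD=5770441/65536 → NEW=0, ERR=5770441/65536
(1,3): OLD=98093007/1048576 → NEW=0, ERR=98093007/1048576
(2,0): OLD=3605927/32768 → NEW=0, ERR=3605927/32768
(2,1): OLD=173004701/1048576 → NEW=255, ERR=-94382179/1048576
(2,2): OLD=177545393/2097152 → NEW=0, ERR=177545393/2097152
(2,3): OLD=5092756493/33554432 → NEW=255, ERR=-3463623667/33554432
(3,0): OLD=2088963895/16777216 → NEW=0, ERR=2088963895/16777216
(3,1): OLD=41633655337/268435456 → NEW=255, ERR=-26817385943/268435456
(3,2): OLD=226640437207/4294967296 → NEW=0, ERR=226640437207/4294967296
(3,3): OLD=6605324552033/68719476736 → NEW=0, ERR=6605324552033/68719476736
(4,0): OLD=675075473323/4294967296 → NEW=255, ERR=-420141187157/4294967296
(4,1): OLD=2668363382913/34359738368 → NEW=0, ERR=2668363382913/34359738368
(4,2): OLD=206977510291809/1099511627776 → NEW=255, ERR=-73397954791071/1099511627776
(4,3): OLD=2254091302057719/17592186044416 → NEW=255, ERR=-2231916139268361/17592186044416
(5,0): OLD=73662814745659/549755813888 → NEW=255, ERR=-66524917795781/549755813888
(5,1): OLD=2070549981168381/17592186044416 → NEW=0, ERR=2070549981168381/17592186044416
(5,2): OLD=1492672294981969/8796093022208 → NEW=255, ERR=-750331425681071/8796093022208
(5,3): OLD=23041833271302993/281474976710656 → NEW=0, ERR=23041833271302993/281474976710656
(6,0): OLD=48484958717783511/281474976710656 → NEW=255, ERR=-23291160343433769/281474976710656
(6,1): OLD=752197230513005649/4503599627370496 → NEW=255, ERR=-396220674466470831/4503599627370496
(6,2): OLD=10416445706285335655/72057594037927936 → NEW=255, ERR=-7958240773386288025/72057594037927936
(6,3): OLD=183235467495864865745/1152921504606846976 → NEW=255, ERR=-110759516178881113135/1152921504606846976
Output grid:
  Row 0: ....  (4 black, running=4)
  Row 1: ....  (4 black, running=8)
  Row 2: .#.#  (2 black, running=10)
  Row 3: .#..  (3 black, running=13)
  Row 4: #.##  (1 black, running=14)
  Row 5: #.#.  (2 black, running=16)
  Row 6: ####  (0 black, running=16)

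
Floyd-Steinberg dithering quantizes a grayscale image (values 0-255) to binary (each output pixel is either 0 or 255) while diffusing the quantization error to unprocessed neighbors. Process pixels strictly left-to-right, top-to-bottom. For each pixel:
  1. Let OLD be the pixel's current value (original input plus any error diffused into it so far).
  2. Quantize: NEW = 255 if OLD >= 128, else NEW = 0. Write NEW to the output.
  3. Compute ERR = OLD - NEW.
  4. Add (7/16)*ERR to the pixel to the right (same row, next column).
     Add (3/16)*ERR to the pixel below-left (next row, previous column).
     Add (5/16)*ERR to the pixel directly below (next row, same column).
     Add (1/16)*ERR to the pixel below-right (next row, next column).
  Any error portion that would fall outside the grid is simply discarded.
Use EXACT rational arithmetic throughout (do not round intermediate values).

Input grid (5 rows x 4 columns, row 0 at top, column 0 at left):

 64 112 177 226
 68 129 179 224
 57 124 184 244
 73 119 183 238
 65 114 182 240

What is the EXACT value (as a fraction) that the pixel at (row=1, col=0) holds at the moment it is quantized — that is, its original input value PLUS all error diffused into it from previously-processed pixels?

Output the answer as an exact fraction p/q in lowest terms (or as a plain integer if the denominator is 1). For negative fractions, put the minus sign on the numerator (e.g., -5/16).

(0,0): OLD=64 → NEW=0, ERR=64
(0,1): OLD=140 → NEW=255, ERR=-115
(0,2): OLD=2027/16 → NEW=0, ERR=2027/16
(0,3): OLD=72045/256 → NEW=255, ERR=6765/256
(1,0): OLD=1063/16 → NEW=0, ERR=1063/16
Target (1,0): original=68, with diffused error = 1063/16

Answer: 1063/16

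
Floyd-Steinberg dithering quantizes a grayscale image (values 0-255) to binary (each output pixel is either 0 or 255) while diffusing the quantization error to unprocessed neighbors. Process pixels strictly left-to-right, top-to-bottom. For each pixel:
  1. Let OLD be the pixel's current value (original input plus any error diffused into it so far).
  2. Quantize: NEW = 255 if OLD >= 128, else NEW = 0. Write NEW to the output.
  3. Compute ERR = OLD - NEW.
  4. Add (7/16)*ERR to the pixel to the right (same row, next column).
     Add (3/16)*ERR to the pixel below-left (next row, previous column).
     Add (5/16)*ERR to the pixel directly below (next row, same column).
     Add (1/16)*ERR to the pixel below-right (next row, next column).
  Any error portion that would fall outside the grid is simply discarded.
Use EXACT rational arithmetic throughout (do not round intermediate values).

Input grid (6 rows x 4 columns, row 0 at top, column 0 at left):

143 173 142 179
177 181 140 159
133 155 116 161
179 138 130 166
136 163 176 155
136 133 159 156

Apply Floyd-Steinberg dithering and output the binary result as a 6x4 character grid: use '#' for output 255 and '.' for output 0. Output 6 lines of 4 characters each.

(0,0): OLD=143 → NEW=255, ERR=-112
(0,1): OLD=124 → NEW=0, ERR=124
(0,2): OLD=785/4 → NEW=255, ERR=-235/4
(0,3): OLD=9811/64 → NEW=255, ERR=-6509/64
(1,0): OLD=661/4 → NEW=255, ERR=-359/4
(1,1): OLD=5199/32 → NEW=255, ERR=-2961/32
(1,2): OLD=71515/1024 → NEW=0, ERR=71515/1024
(1,3): OLD=2524781/16384 → NEW=255, ERR=-1653139/16384
(2,0): OLD=44853/512 → NEW=0, ERR=44853/512
(2,1): OLD=2816343/16384 → NEW=255, ERR=-1361577/16384
(2,2): OLD=2515427/32768 → NEW=0, ERR=2515427/32768
(2,3): OLD=87775447/524288 → NEW=255, ERR=-45917993/524288
(3,0): OLD=50015525/262144 → NEW=255, ERR=-16831195/262144
(3,1): OLD=435404411/4194304 → NEW=0, ERR=435404411/4194304
(3,2): OLD=11931260933/67108864 → NEW=255, ERR=-5181499387/67108864
(3,3): OLD=117734726051/1073741824 → NEW=0, ERR=117734726051/1073741824
(4,0): OLD=9086523137/67108864 → NEW=255, ERR=-8026237183/67108864
(4,1): OLD=66907662915/536870912 → NEW=0, ERR=66907662915/536870912
(4,2): OLD=4010512013603/17179869184 → NEW=255, ERR=-370354628317/17179869184
(4,3): OLD=48105907419109/274877906944 → NEW=255, ERR=-21987958851611/274877906944
(5,0): OLD=1047904605937/8589934592 → NEW=0, ERR=1047904605937/8589934592
(5,1): OLD=58768871569271/274877906944 → NEW=255, ERR=-11324994701449/274877906944
(5,2): OLD=17458715904615/137438953472 → NEW=0, ERR=17458715904615/137438953472
(5,3): OLD=814651810085707/4398046511104 → NEW=255, ERR=-306850050245813/4398046511104
Row 0: #.##
Row 1: ##.#
Row 2: .#.#
Row 3: #.#.
Row 4: #.##
Row 5: .#.#

Answer: #.##
##.#
.#.#
#.#.
#.##
.#.#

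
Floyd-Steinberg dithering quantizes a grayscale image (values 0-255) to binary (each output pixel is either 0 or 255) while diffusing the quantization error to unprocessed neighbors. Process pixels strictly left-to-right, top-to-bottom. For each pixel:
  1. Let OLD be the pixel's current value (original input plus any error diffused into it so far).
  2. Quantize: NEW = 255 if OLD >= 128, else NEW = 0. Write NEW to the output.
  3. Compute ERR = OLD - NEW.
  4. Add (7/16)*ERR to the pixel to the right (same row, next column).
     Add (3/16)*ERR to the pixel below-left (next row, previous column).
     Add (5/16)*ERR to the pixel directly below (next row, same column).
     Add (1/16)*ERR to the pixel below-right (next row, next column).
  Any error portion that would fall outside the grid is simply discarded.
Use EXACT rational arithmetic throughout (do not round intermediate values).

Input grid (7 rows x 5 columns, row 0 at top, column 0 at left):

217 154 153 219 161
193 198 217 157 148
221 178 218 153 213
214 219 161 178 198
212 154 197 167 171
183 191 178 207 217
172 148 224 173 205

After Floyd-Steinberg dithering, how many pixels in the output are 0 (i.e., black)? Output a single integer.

(0,0): OLD=217 → NEW=255, ERR=-38
(0,1): OLD=1099/8 → NEW=255, ERR=-941/8
(0,2): OLD=12997/128 → NEW=0, ERR=12997/128
(0,3): OLD=539491/2048 → NEW=255, ERR=17251/2048
(0,4): OLD=5396405/32768 → NEW=255, ERR=-2959435/32768
(1,0): OLD=20361/128 → NEW=255, ERR=-12279/128
(1,1): OLD=139199/1024 → NEW=255, ERR=-121921/1024
(1,2): OLD=6254379/32768 → NEW=255, ERR=-2101461/32768
(1,3): OLD=15857999/131072 → NEW=0, ERR=15857999/131072
(1,4): OLD=363299853/2097152 → NEW=255, ERR=-171473907/2097152
(2,0): OLD=2763941/16384 → NEW=255, ERR=-1413979/16384
(2,1): OLD=44572391/524288 → NEW=0, ERR=44572391/524288
(2,2): OLD=2100478837/8388608 → NEW=255, ERR=-38616203/8388608
(2,3): OLD=22743897743/134217728 → NEW=255, ERR=-11481622897/134217728
(2,4): OLD=338409597481/2147483648 → NEW=255, ERR=-209198732759/2147483648
(3,0): OLD=1702642645/8388608 → NEW=255, ERR=-436452395/8388608
(3,1): OLD=14532250545/67108864 → NEW=255, ERR=-2580509775/67108864
(3,2): OLD=283494097643/2147483648 → NEW=255, ERR=-264114232597/2147483648
(3,3): OLD=338902752915/4294967296 → NEW=0, ERR=338902752915/4294967296
(3,4): OLD=13519376403839/68719476736 → NEW=255, ERR=-4004090163841/68719476736
(4,0): OLD=202433641563/1073741824 → NEW=255, ERR=-71370523557/1073741824
(4,1): OLD=2975256303963/34359738368 → NEW=0, ERR=2975256303963/34359738368
(4,2): OLD=114811995921077/549755813888 → NEW=255, ERR=-25375736620363/549755813888
(4,3): OLD=1344503732754779/8796093022208 → NEW=255, ERR=-898499987908261/8796093022208
(4,4): OLD=15908065726514941/140737488355328 → NEW=0, ERR=15908065726514941/140737488355328
(5,0): OLD=98111799084273/549755813888 → NEW=255, ERR=-42075933457167/549755813888
(5,1): OLD=755436909718163/4398046511104 → NEW=255, ERR=-366064950613357/4398046511104
(5,2): OLD=15962470339122091/140737488355328 → NEW=0, ERR=15962470339122091/140737488355328
(5,3): OLD=136801965844692997/562949953421312 → NEW=255, ERR=-6750272277741563/562949953421312
(5,4): OLD=2167967647638774439/9007199254740992 → NEW=255, ERR=-128868162320178521/9007199254740992
(6,0): OLD=9322191808431457/70368744177664 → NEW=255, ERR=-8621837956872863/70368744177664
(6,1): OLD=191106220983391023/2251799813685248 → NEW=0, ERR=191106220983391023/2251799813685248
(6,2): OLD=10416763184214495733/36028797018963968 → NEW=255, ERR=1229419944378683893/36028797018963968
(6,3): OLD=108713537089238863559/576460752303423488 → NEW=255, ERR=-38283954748134125881/576460752303423488
(6,4): OLD=1574653493563425672241/9223372036854775808 → NEW=255, ERR=-777306375834542158799/9223372036854775808
Output grid:
  Row 0: ##.##  (1 black, running=1)
  Row 1: ###.#  (1 black, running=2)
  Row 2: #.###  (1 black, running=3)
  Row 3: ###.#  (1 black, running=4)
  Row 4: #.##.  (2 black, running=6)
  Row 5: ##.##  (1 black, running=7)
  Row 6: #.###  (1 black, running=8)

Answer: 8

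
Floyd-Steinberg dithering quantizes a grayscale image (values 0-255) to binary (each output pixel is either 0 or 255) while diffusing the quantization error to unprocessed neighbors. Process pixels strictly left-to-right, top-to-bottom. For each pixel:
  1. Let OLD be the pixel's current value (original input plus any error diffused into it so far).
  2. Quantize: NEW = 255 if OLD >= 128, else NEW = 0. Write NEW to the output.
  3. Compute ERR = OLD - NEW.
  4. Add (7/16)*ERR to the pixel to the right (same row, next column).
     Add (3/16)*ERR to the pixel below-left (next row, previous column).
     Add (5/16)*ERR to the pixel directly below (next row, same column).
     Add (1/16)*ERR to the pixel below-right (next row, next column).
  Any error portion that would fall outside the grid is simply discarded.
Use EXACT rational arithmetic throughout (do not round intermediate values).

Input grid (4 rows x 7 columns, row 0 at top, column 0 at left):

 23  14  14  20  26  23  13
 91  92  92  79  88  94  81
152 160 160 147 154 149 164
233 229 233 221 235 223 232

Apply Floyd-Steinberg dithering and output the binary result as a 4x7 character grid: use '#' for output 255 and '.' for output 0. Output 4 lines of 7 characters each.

(0,0): OLD=23 → NEW=0, ERR=23
(0,1): OLD=385/16 → NEW=0, ERR=385/16
(0,2): OLD=6279/256 → NEW=0, ERR=6279/256
(0,3): OLD=125873/4096 → NEW=0, ERR=125873/4096
(0,4): OLD=2585047/65536 → NEW=0, ERR=2585047/65536
(0,5): OLD=42212577/1048576 → NEW=0, ERR=42212577/1048576
(0,6): OLD=513591847/16777216 → NEW=0, ERR=513591847/16777216
(1,0): OLD=26291/256 → NEW=0, ERR=26291/256
(1,1): OLD=308197/2048 → NEW=255, ERR=-214043/2048
(1,2): OLD=4011209/65536 → NEW=0, ERR=4011209/65536
(1,3): OLD=32587093/262144 → NEW=0, ERR=32587093/262144
(1,4): OLD=2754498591/16777216 → NEW=255, ERR=-1523691489/16777216
(1,5): OLD=10073323087/134217728 → NEW=0, ERR=10073323087/134217728
(1,6): OLD=270406320833/2147483648 → NEW=0, ERR=270406320833/2147483648
(2,0): OLD=5390247/32768 → NEW=255, ERR=-2965593/32768
(2,1): OLD=110771101/1048576 → NEW=0, ERR=110771101/1048576
(2,2): OLD=4062104087/16777216 → NEW=255, ERR=-216085993/16777216
(2,3): OLD=22415537439/134217728 → NEW=255, ERR=-11809983201/134217728
(2,4): OLD=116999750351/1073741824 → NEW=0, ERR=116999750351/1073741824
(2,5): OLD=8179649820613/34359738368 → NEW=255, ERR=-582083463227/34359738368
(2,6): OLD=110296645611955/549755813888 → NEW=255, ERR=-29891086929485/549755813888
(3,0): OLD=3766909751/16777216 → NEW=255, ERR=-511280329/16777216
(3,1): OLD=32293901803/134217728 → NEW=255, ERR=-1931618837/134217728
(3,2): OLD=228473834865/1073741824 → NEW=255, ERR=-45330330255/1073741824
(3,3): OLD=836052299335/4294967296 → NEW=255, ERR=-259164361145/4294967296
(3,4): OLD=128629766006583/549755813888 → NEW=255, ERR=-11557966534857/549755813888
(3,5): OLD=902143456270741/4398046511104 → NEW=255, ERR=-219358404060779/4398046511104
(3,6): OLD=13519889660320139/70368744177664 → NEW=255, ERR=-4424140104984181/70368744177664
Row 0: .......
Row 1: .#..#..
Row 2: #.##.##
Row 3: #######

Answer: .......
.#..#..
#.##.##
#######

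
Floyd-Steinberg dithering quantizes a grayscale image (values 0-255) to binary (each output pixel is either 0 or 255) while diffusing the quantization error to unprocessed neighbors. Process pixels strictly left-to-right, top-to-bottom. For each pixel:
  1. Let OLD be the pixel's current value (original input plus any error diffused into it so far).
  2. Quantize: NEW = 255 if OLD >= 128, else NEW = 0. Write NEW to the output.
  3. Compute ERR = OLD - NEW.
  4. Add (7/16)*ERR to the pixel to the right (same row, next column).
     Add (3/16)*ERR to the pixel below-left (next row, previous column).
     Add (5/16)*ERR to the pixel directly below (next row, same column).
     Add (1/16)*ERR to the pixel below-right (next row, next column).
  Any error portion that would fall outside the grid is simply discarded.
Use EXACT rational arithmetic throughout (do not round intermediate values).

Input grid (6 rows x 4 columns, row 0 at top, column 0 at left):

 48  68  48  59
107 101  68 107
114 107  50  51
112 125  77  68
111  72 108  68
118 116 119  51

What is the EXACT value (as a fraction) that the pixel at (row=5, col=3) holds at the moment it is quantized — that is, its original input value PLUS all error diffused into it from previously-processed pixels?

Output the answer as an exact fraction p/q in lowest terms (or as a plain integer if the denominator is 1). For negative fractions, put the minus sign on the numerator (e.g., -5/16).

(0,0): OLD=48 → NEW=0, ERR=48
(0,1): OLD=89 → NEW=0, ERR=89
(0,2): OLD=1391/16 → NEW=0, ERR=1391/16
(0,3): OLD=24841/256 → NEW=0, ERR=24841/256
(1,0): OLD=2219/16 → NEW=255, ERR=-1861/16
(1,1): OLD=12445/128 → NEW=0, ERR=12445/128
(1,2): OLD=661345/4096 → NEW=255, ERR=-383135/4096
(1,3): OLD=6673783/65536 → NEW=0, ERR=6673783/65536
(2,0): OLD=196367/2048 → NEW=0, ERR=196367/2048
(2,1): OLD=10126869/65536 → NEW=255, ERR=-6584811/65536
(2,2): OLD=259689/131072 → NEW=0, ERR=259689/131072
(2,3): OLD=163250085/2097152 → NEW=0, ERR=163250085/2097152
(3,0): OLD=129104799/1048576 → NEW=0, ERR=129104799/1048576
(3,1): OLD=2580873153/16777216 → NEW=255, ERR=-1697316927/16777216
(3,2): OLD=11186803007/268435456 → NEW=0, ERR=11186803007/268435456
(3,3): OLD=475377294649/4294967296 → NEW=0, ERR=475377294649/4294967296
(4,0): OLD=35032768755/268435456 → NEW=255, ERR=-33418272525/268435456
(4,1): OLD=3067810521/2147483648 → NEW=0, ERR=3067810521/2147483648
(4,2): OLD=9351215825977/68719476736 → NEW=255, ERR=-8172250741703/68719476736
(4,3): OLD=58455040638559/1099511627776 → NEW=0, ERR=58455040638559/1099511627776
(5,0): OLD=2726921657987/34359738368 → NEW=0, ERR=2726921657987/34359738368
(5,1): OLD=133139271725685/1099511627776 → NEW=0, ERR=133139271725685/1099511627776
(5,2): OLD=79643775716609/549755813888 → NEW=255, ERR=-60543956824831/549755813888
(5,3): OLD=211105284043129/17592186044416 → NEW=0, ERR=211105284043129/17592186044416
Target (5,3): original=51, with diffused error = 211105284043129/17592186044416

Answer: 211105284043129/17592186044416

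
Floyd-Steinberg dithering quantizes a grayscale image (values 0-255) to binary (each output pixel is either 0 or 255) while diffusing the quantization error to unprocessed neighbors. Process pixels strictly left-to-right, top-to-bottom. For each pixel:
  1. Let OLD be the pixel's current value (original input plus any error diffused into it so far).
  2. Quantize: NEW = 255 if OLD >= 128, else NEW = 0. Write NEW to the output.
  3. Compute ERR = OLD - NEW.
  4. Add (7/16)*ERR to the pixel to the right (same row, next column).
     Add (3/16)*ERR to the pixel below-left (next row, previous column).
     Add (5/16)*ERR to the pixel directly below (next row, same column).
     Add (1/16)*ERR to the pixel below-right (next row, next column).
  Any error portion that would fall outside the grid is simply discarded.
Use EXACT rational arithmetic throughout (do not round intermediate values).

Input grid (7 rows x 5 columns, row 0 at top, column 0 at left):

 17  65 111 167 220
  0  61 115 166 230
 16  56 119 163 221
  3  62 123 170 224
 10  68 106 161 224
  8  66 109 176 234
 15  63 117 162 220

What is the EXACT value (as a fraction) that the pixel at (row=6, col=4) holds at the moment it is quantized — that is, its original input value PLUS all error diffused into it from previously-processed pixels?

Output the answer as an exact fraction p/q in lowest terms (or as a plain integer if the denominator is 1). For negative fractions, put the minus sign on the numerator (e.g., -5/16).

Answer: 2692149426769309079405/18446744073709551616

Derivation:
(0,0): OLD=17 → NEW=0, ERR=17
(0,1): OLD=1159/16 → NEW=0, ERR=1159/16
(0,2): OLD=36529/256 → NEW=255, ERR=-28751/256
(0,3): OLD=482775/4096 → NEW=0, ERR=482775/4096
(0,4): OLD=17797345/65536 → NEW=255, ERR=1085665/65536
(1,0): OLD=4837/256 → NEW=0, ERR=4837/256
(1,1): OLD=147267/2048 → NEW=0, ERR=147267/2048
(1,2): OLD=9043327/65536 → NEW=255, ERR=-7668353/65536
(1,3): OLD=38725971/262144 → NEW=255, ERR=-28120749/262144
(1,4): OLD=820455577/4194304 → NEW=255, ERR=-249091943/4194304
(2,0): OLD=1159569/32768 → NEW=0, ERR=1159569/32768
(2,1): OLD=76750155/1048576 → NEW=0, ERR=76750155/1048576
(2,2): OLD=1658223265/16777216 → NEW=0, ERR=1658223265/16777216
(2,3): OLD=41411700819/268435456 → NEW=255, ERR=-27039340461/268435456
(2,4): OLD=651407320453/4294967296 → NEW=255, ERR=-443809340027/4294967296
(3,0): OLD=466113153/16777216 → NEW=0, ERR=466113153/16777216
(3,1): OLD=15807085933/134217728 → NEW=0, ERR=15807085933/134217728
(3,2): OLD=820768059967/4294967296 → NEW=255, ERR=-274448600513/4294967296
(3,3): OLD=836387592551/8589934592 → NEW=0, ERR=836387592551/8589934592
(3,4): OLD=31337686430563/137438953472 → NEW=255, ERR=-3709246704797/137438953472
(4,0): OLD=87540620399/2147483648 → NEW=0, ERR=87540620399/2147483648
(4,1): OLD=7723606018543/68719476736 → NEW=0, ERR=7723606018543/68719476736
(4,2): OLD=176824116851937/1099511627776 → NEW=255, ERR=-103551348230943/1099511627776
(4,3): OLD=2483489812120559/17592186044416 → NEW=255, ERR=-2002517629205521/17592186044416
(4,4): OLD=48371775277222665/281474976710656 → NEW=255, ERR=-23404343783994615/281474976710656
(5,0): OLD=45973410341677/1099511627776 → NEW=0, ERR=45973410341677/1099511627776
(5,1): OLD=917476692879047/8796093022208 → NEW=0, ERR=917476692879047/8796093022208
(5,2): OLD=31211028556423167/281474976710656 → NEW=0, ERR=31211028556423167/281474976710656
(5,3): OLD=188546786869155633/1125899906842624 → NEW=255, ERR=-98557689375713487/1125899906842624
(5,4): OLD=2929217421639744203/18014398509481984 → NEW=255, ERR=-1664454198278161717/18014398509481984
(6,0): OLD=6702428817634141/140737488355328 → NEW=0, ERR=6702428817634141/140737488355328
(6,1): OLD=629759329548605555/4503599627370496 → NEW=255, ERR=-518658575430870925/4503599627370496
(6,2): OLD=6584066553180835617/72057594037927936 → NEW=0, ERR=6584066553180835617/72057594037927936
(6,3): OLD=189339861949453133739/1152921504606846976 → NEW=255, ERR=-104655121725292845141/1152921504606846976
(6,4): OLD=2692149426769309079405/18446744073709551616 → NEW=255, ERR=-2011770312026626582675/18446744073709551616
Target (6,4): original=220, with diffused error = 2692149426769309079405/18446744073709551616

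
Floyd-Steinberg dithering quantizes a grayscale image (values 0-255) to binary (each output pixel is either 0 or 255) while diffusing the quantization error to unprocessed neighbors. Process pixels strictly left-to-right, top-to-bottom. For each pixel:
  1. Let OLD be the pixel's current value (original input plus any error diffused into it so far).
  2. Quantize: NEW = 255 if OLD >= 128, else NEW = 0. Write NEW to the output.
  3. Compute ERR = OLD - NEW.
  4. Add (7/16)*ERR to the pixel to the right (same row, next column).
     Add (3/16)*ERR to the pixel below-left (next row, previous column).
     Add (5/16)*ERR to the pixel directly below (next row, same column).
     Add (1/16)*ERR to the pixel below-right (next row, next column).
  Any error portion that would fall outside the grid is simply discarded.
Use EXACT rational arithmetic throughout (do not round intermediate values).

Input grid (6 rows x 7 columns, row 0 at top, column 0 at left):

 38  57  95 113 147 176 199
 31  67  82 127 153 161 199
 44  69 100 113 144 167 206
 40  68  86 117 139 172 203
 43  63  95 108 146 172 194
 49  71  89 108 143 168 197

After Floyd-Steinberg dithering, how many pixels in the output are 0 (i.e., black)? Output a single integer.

(0,0): OLD=38 → NEW=0, ERR=38
(0,1): OLD=589/8 → NEW=0, ERR=589/8
(0,2): OLD=16283/128 → NEW=0, ERR=16283/128
(0,3): OLD=345405/2048 → NEW=255, ERR=-176835/2048
(0,4): OLD=3579051/32768 → NEW=0, ERR=3579051/32768
(0,5): OLD=117328045/524288 → NEW=255, ERR=-16365395/524288
(0,6): OLD=1554775227/8388608 → NEW=255, ERR=-584319813/8388608
(1,0): OLD=7255/128 → NEW=0, ERR=7255/128
(1,1): OLD=144417/1024 → NEW=255, ERR=-116703/1024
(1,2): OLD=1976053/32768 → NEW=0, ERR=1976053/32768
(1,3): OLD=20293937/131072 → NEW=255, ERR=-13129423/131072
(1,4): OLD=1107791315/8388608 → NEW=255, ERR=-1031303725/8388608
(1,5): OLD=6121987075/67108864 → NEW=0, ERR=6121987075/67108864
(1,6): OLD=231060969421/1073741824 → NEW=255, ERR=-42743195699/1073741824
(2,0): OLD=660987/16384 → NEW=0, ERR=660987/16384
(2,1): OLD=34542649/524288 → NEW=0, ERR=34542649/524288
(2,2): OLD=1021438571/8388608 → NEW=0, ERR=1021438571/8388608
(2,3): OLD=7763608147/67108864 → NEW=0, ERR=7763608147/67108864
(2,4): OLD=89677813667/536870912 → NEW=255, ERR=-47224268893/536870912
(2,5): OLD=2437420891329/17179869184 → NEW=255, ERR=-1943445750591/17179869184
(2,6): OLD=41168501611607/274877906944 → NEW=255, ERR=-28925364659113/274877906944
(3,0): OLD=544930187/8388608 → NEW=0, ERR=544930187/8388608
(3,1): OLD=9553734895/67108864 → NEW=255, ERR=-7559025425/67108864
(3,2): OLD=53999222621/536870912 → NEW=0, ERR=53999222621/536870912
(3,3): OLD=404315123339/2147483648 → NEW=255, ERR=-143293206901/2147483648
(3,4): OLD=18784872889739/274877906944 → NEW=0, ERR=18784872889739/274877906944
(3,5): OLD=310763765220113/2199023255552 → NEW=255, ERR=-249987164945647/2199023255552
(3,6): OLD=3986741736973199/35184372088832 → NEW=0, ERR=3986741736973199/35184372088832
(4,0): OLD=45291029637/1073741824 → NEW=0, ERR=45291029637/1073741824
(4,1): OLD=1188393331713/17179869184 → NEW=0, ERR=1188393331713/17179869184
(4,2): OLD=37697882626607/274877906944 → NEW=255, ERR=-32395983644113/274877906944
(4,3): OLD=120255852962485/2199023255552 → NEW=0, ERR=120255852962485/2199023255552
(4,4): OLD=2916705236296431/17592186044416 → NEW=255, ERR=-1569302205029649/17592186044416
(4,5): OLD=69222876863205007/562949953421312 → NEW=0, ERR=69222876863205007/562949953421312
(4,6): OLD=2486899418193957785/9007199254740992 → NEW=255, ERR=190063608235004825/9007199254740992
(5,0): OLD=20657479806355/274877906944 → NEW=0, ERR=20657479806355/274877906944
(5,1): OLD=233170840062321/2199023255552 → NEW=0, ERR=233170840062321/2199023255552
(5,2): OLD=1990323777962247/17592186044416 → NEW=0, ERR=1990323777962247/17592186044416
(5,3): OLD=21180274240336899/140737488355328 → NEW=255, ERR=-14707785290271741/140737488355328
(5,4): OLD=863577281443620449/9007199254740992 → NEW=0, ERR=863577281443620449/9007199254740992
(5,5): OLD=17780465405817682193/72057594037927936 → NEW=255, ERR=-594221073853941487/72057594037927936
(5,6): OLD=239429061458461697759/1152921504606846976 → NEW=255, ERR=-54565922216284281121/1152921504606846976
Output grid:
  Row 0: ...#.##  (4 black, running=4)
  Row 1: .#.##.#  (3 black, running=7)
  Row 2: ....###  (4 black, running=11)
  Row 3: .#.#.#.  (4 black, running=15)
  Row 4: ..#.#.#  (4 black, running=19)
  Row 5: ...#.##  (4 black, running=23)

Answer: 23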